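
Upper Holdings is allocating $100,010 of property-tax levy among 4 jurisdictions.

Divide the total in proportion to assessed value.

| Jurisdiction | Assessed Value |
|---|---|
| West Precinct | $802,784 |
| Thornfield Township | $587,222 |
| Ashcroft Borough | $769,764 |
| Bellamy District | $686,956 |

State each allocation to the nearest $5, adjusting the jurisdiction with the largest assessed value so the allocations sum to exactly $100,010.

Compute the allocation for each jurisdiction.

Sum of assessed value: 2,846,726.
Unrounded shares: West Precinct 802,784/2,846,726 × $100,010 = 28,203.08; Thornfield Township 587,222/2,846,726 × $100,010 = 20,630.04; Ashcroft Borough 769,764/2,846,726 × $100,010 = 27,043.03; Bellamy District 686,956/2,846,726 × $100,010 = 24,133.85.
Rounded to nearest $5: West Precinct $28,205; Thornfield Township $20,630; Ashcroft Borough $27,045; Bellamy District $24,135. Sum = $100,015.
Difference $100,010 − $100,015 = −$5 applied to largest assessed value (West Precinct): West Precinct becomes $28,200.

West Precinct: $28,200 · Thornfield Township: $20,630 · Ashcroft Borough: $27,045 · Bellamy District: $24,135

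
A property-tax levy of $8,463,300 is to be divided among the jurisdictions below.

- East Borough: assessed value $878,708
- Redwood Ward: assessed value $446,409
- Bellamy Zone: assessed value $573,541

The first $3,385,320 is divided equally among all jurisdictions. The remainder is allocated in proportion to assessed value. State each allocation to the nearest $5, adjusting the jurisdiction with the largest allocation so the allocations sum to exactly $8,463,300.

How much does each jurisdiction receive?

East Borough: $3,478,555 | Redwood Ward: $2,322,365 | Bellamy Zone: $2,662,380

$3,385,320 shared equally gives $1,128,440 per jurisdiction.
Remainder $5,077,980 by assessed value (total 1,898,658): East Borough 2,350,113.42 → $2,350,115; Redwood Ward 1,193,925.38 → $1,193,925; Bellamy Zone 1,533,941.20 → $1,533,940.
Totals: East Borough $1,128,440 + $2,350,115 = $3,478,555; Redwood Ward $1,128,440 + $1,193,925 = $2,322,365; Bellamy Zone $1,128,440 + $1,533,940 = $2,662,380.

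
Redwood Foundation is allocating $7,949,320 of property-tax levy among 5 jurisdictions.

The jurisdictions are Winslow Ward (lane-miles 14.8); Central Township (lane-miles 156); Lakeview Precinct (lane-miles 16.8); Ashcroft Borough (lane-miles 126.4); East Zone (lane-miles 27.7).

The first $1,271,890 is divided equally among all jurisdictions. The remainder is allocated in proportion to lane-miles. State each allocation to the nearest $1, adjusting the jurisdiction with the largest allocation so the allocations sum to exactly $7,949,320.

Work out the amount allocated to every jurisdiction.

$1,271,890 shared equally gives $254,378 per jurisdiction.
Remainder $6,677,430 by lane-miles (total 341.7): Winslow Ward 289,218.51 → $289,219; Central Township 3,048,519.40 → $3,048,519; Lakeview Precinct 328,302.09 → $328,302; Ashcroft Borough 2,470,082.39 → $2,470,082; East Zone 541,307.61 → $541,308.
Totals: Winslow Ward $254,378 + $289,219 = $543,597; Central Township $254,378 + $3,048,519 = $3,302,897; Lakeview Precinct $254,378 + $328,302 = $582,680; Ashcroft Borough $254,378 + $2,470,082 = $2,724,460; East Zone $254,378 + $541,308 = $795,686.

Winslow Ward: $543,597 · Central Township: $3,302,897 · Lakeview Precinct: $582,680 · Ashcroft Borough: $2,724,460 · East Zone: $795,686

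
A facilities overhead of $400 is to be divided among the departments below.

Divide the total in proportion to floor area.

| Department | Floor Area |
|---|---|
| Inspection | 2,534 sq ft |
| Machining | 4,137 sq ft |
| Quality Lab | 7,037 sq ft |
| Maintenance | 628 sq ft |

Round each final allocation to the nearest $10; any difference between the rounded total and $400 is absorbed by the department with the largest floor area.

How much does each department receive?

Inspection: $70 · Machining: $120 · Quality Lab: $190 · Maintenance: $20

Floor area total: 14,336.
Raw shares: Inspection 2,534/14,336 × $400 = 70.70; Machining 4,137/14,336 × $400 = 115.43; Quality Lab 7,037/14,336 × $400 = 196.34; Maintenance 628/14,336 × $400 = 17.52.
After rounding ($10): Inspection $70; Machining $120; Quality Lab $200; Maintenance $20. Sum = $410.
Difference $400 − $410 = −$10 applied to largest floor area (Quality Lab): Quality Lab becomes $190.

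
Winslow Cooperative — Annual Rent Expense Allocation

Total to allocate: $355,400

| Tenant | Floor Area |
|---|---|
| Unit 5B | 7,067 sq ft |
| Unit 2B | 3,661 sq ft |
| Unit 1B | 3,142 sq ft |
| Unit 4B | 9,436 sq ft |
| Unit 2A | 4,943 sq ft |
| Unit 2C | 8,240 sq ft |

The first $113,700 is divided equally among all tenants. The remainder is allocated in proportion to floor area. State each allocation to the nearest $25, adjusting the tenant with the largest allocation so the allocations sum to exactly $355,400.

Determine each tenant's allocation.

Equal tier: $113,700 ÷ 6 = $18,950 apiece.
Remainder $241,700 by floor area (total 36,489): Unit 5B 46,811.20 → $46,800; Unit 2B 24,250.15 → $24,250; Unit 1B 20,812.34 → $20,800; Unit 4B 62,503.25 → $62,500; Unit 2A 32,742.01 → $32,750; Unit 2C 54,581.05 → $54,575.
Rounding difference +$25 on remainder applied to Unit 4B.
Totals: Unit 5B $18,950 + $46,800 = $65,750; Unit 2B $18,950 + $24,250 = $43,200; Unit 1B $18,950 + $20,800 = $39,750; Unit 4B $18,950 + $62,525 = $81,475; Unit 2A $18,950 + $32,750 = $51,700; Unit 2C $18,950 + $54,575 = $73,525.

Unit 5B: $65,750 | Unit 2B: $43,200 | Unit 1B: $39,750 | Unit 4B: $81,475 | Unit 2A: $51,700 | Unit 2C: $73,525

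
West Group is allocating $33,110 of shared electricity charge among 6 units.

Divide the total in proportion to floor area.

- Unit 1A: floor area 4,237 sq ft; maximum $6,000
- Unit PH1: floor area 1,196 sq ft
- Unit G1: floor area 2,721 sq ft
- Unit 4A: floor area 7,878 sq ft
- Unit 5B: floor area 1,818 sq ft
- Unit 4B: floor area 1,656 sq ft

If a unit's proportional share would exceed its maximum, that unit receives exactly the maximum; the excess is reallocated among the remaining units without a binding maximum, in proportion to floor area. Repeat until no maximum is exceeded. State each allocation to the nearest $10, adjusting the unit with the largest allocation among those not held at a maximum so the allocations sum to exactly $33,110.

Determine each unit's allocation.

Floor area total: 19,506.
Unconstrained shares: Unit 1A 7,192.00; Unit PH1 2,030.12; Unit G1 4,618.70; Unit 4A 13,372.33; Unit 5B 3,085.92; Unit 4B 2,810.94.
Cap binds for Unit 1A ($6,000); remaining pool $27,110 reallocated over remaining floor area 15,269.
Shares after redistribution: Unit PH1 2,123.49 → $2,120; Unit G1 4,831.12 → $4,830; Unit 4A 13,987.33 → $13,990; Unit 5B 3,227.85 → $3,230; Unit 4B 2,940.22 → $2,940.

Unit 1A: $6,000 | Unit PH1: $2,120 | Unit G1: $4,830 | Unit 4A: $13,990 | Unit 5B: $3,230 | Unit 4B: $2,940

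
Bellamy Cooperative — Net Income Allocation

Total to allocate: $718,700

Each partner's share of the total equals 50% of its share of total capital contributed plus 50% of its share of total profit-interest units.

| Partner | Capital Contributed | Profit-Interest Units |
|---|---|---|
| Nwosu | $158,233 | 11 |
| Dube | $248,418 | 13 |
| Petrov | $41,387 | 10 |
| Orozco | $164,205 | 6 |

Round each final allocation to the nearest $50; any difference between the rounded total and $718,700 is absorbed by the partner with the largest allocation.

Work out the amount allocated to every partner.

Totals — capital contributed 612,243, profit-interest units 40.
Combined weights (50% capital contributed + 50% profit-interest units): Nwosu 0.2667; Dube 0.3654; Petrov 0.1588; Orozco 0.2091.
Pro-rata amounts: Nwosu 191,694.55; Dube 262,595.25; Petrov 114,129.19; Orozco 150,281.01.
At nearest $50: Nwosu $191,700; Dube $262,600; Petrov $114,150; Orozco $150,300. Sum = $718,750.
Difference $718,700 − $718,750 = −$50 applied to largest allocation (Dube): Dube becomes $262,550.

Nwosu: $191,700 · Dube: $262,550 · Petrov: $114,150 · Orozco: $150,300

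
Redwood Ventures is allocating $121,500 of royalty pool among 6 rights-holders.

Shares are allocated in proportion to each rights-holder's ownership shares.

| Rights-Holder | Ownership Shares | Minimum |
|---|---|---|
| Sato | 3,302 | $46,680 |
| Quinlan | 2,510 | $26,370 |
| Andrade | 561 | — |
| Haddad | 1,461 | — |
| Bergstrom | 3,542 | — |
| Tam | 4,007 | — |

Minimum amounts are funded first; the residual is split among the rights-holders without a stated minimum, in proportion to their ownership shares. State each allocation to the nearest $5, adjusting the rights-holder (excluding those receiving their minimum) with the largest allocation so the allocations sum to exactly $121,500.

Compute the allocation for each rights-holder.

Minimums first: Sato $46,680; Quinlan $26,370. Remaining pool $48,450.
Remaining pool split over remaining ownership shares 9,571: Andrade 2,839.88 → $2,840; Haddad 7,395.83 → $7,395; Bergstrom 17,930.20 → $17,930; Tam 20,284.10 → $20,285.

Sato: $46,680 · Quinlan: $26,370 · Andrade: $2,840 · Haddad: $7,395 · Bergstrom: $17,930 · Tam: $20,285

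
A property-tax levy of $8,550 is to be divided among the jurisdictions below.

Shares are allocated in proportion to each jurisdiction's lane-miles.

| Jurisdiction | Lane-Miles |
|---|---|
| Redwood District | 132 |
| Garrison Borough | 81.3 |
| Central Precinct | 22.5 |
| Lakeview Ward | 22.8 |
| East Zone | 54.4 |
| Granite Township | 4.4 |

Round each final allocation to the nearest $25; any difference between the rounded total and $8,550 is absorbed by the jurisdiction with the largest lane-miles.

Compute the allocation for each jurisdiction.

Redwood District: $3,525 | Garrison Borough: $2,200 | Central Precinct: $600 | Lakeview Ward: $625 | East Zone: $1,475 | Granite Township: $125

Combined lane-miles = 317.4.
Pro-rata amounts: Redwood District 132/317.4 × $8,550 = 3,555.77; Garrison Borough 81.3/317.4 × $8,550 = 2,190.03; Central Precinct 22.5/317.4 × $8,550 = 606.10; Lakeview Ward 22.8/317.4 × $8,550 = 614.18; East Zone 54.4/317.4 × $8,550 = 1,465.41; Granite Township 4.4/317.4 × $8,550 = 118.53.
At nearest $25: Redwood District $3,550; Garrison Borough $2,200; Central Precinct $600; Lakeview Ward $625; East Zone $1,475; Granite Township $125. Sum = $8,575.
Difference $8,550 − $8,575 = −$25 applied to largest lane-miles (Redwood District): Redwood District becomes $3,525.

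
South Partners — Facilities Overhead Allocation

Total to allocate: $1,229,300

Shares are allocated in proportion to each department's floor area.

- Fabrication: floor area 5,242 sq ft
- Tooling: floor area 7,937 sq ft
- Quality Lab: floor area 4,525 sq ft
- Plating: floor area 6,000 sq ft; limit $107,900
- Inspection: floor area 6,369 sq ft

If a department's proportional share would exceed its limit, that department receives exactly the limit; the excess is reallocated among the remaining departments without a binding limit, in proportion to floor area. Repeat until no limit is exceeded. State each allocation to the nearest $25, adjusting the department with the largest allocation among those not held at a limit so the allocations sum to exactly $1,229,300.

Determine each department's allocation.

Total floor area = 30,073.
Pro-rata shares before constraints: Fabrication 214,278.28; Tooling 324,442.33; Quality Lab 184,969.32; Plating 245,263.19; Inspection 260,346.88.
Held at cap: Plating ($107,900); residual $1,121,400 reallocated over remaining floor area 24,073.
Redistributed shares: Fabrication 244,189.71 → $244,200; Tooling 369,731.72 → $369,725; Quality Lab 210,789.47 → $210,800; Inspection 296,689.10 → $296,700.
Rounding difference −$25 applied to Tooling → $369,700.

Fabrication: $244,200 | Tooling: $369,700 | Quality Lab: $210,800 | Plating: $107,900 | Inspection: $296,700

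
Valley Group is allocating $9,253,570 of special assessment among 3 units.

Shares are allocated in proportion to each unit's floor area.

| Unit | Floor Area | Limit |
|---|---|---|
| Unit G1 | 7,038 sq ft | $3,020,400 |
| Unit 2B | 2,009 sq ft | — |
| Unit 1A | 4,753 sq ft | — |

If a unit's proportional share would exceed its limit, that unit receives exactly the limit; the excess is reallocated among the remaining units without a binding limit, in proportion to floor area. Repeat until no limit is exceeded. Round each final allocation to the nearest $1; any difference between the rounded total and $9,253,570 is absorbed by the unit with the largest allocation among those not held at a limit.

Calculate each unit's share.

Unit G1: $3,020,400 · Unit 2B: $1,851,884 · Unit 1A: $4,381,286

Total floor area = 13,800.
Pro-rata shares before constraints: Unit G1 4,719,320.70; Unit 2B 1,347,132.04; Unit 1A 3,187,117.26.
Capped: Unit G1 ($3,020,400); residual $6,233,170 reallocated over remaining floor area 6,762.
Redistributed shares: Unit 2B 1,851,883.84 → $1,851,884; Unit 1A 4,381,286.16 → $4,381,286.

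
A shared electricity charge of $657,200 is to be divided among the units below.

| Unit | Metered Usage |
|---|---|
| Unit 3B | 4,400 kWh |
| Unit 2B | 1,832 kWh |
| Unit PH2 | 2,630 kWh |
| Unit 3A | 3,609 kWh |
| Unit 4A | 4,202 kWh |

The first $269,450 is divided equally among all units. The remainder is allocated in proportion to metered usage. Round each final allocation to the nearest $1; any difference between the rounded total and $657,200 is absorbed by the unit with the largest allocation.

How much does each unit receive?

$269,450 shared equally gives $53,890 per unit.
Remainder $387,750 by metered usage (total 16,673): Unit 3B 102,327.12 → $102,327; Unit 2B 42,605.29 → $42,605; Unit PH2 61,163.71 → $61,164; Unit 3A 83,931.49 → $83,931; Unit 4A 97,722.40 → $97,722.
Rounding difference +$1 on remainder applied to Unit 3B.
Totals: Unit 3B $53,890 + $102,328 = $156,218; Unit 2B $53,890 + $42,605 = $96,495; Unit PH2 $53,890 + $61,164 = $115,054; Unit 3A $53,890 + $83,931 = $137,821; Unit 4A $53,890 + $97,722 = $151,612.

Unit 3B: $156,218 · Unit 2B: $96,495 · Unit PH2: $115,054 · Unit 3A: $137,821 · Unit 4A: $151,612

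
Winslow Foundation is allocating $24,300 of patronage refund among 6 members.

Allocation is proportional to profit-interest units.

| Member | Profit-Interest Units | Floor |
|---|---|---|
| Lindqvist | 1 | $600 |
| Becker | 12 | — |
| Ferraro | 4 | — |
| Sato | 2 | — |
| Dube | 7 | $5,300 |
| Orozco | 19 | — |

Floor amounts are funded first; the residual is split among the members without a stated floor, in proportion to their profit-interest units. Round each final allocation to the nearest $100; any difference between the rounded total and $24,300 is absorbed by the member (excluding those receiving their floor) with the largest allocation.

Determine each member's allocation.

Guaranteed amounts: Lindqvist $600; Dube $5,300. Remaining pool $18,400.
Remaining pool split over remaining profit-interest units 37: Becker 5,967.57 → $6,000; Ferraro 1,989.19 → $2,000; Sato 994.59 → $1,000; Orozco 9,448.65 → $9,400.

Lindqvist: $600 | Becker: $6,000 | Ferraro: $2,000 | Sato: $1,000 | Dube: $5,300 | Orozco: $9,400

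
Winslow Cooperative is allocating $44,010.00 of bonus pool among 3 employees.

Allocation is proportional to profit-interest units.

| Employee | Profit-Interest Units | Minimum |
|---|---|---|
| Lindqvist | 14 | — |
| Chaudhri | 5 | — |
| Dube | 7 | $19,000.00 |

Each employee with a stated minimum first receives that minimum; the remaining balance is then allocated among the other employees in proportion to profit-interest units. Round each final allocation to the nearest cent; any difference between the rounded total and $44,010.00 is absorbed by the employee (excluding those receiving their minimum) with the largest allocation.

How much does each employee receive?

Lindqvist: $18,428.42; Chaudhri: $6,581.58; Dube: $19,000.00

Minimums first: Dube $19,000.00. Balance $25,010.00.
Balance split over remaining profit-interest units 19: Lindqvist 18,428.4211 → $18,428.42; Chaudhri 6,581.5789 → $6,581.58.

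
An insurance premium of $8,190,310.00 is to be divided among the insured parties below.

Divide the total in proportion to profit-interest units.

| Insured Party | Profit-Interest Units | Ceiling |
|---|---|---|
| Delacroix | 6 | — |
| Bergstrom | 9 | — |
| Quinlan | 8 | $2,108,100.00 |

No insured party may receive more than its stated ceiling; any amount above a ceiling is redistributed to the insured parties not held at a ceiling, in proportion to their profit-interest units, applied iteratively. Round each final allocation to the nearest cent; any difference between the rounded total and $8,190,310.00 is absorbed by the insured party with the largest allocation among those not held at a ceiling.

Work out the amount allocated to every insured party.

Delacroix: $2,432,884.00 | Bergstrom: $3,649,326.00 | Quinlan: $2,108,100.00

Profit-interest units total: 23.
Unconstrained shares: Delacroix 2,136,602.6087; Bergstrom 3,204,903.9130; Quinlan 2,848,803.4783.
Held at cap: Quinlan ($2,108,100.00); remaining pool $6,082,210.00 reallocated over remaining profit-interest units 15.
Remaining shares: Delacroix 2,432,884.0000 → $2,432,884.00; Bergstrom 3,649,326.0000 → $3,649,326.00.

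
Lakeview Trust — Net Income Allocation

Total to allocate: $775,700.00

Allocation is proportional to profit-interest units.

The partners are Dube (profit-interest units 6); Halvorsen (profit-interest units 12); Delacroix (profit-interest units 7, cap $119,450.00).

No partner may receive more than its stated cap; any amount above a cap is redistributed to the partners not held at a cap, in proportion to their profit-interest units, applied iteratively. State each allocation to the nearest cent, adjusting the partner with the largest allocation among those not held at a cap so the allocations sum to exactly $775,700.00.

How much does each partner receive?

Dube: $218,750.00 | Halvorsen: $437,500.00 | Delacroix: $119,450.00

Total profit-interest units = 25.
Unconstrained shares: Dube 186,168.0000; Halvorsen 372,336.0000; Delacroix 217,196.0000.
Cap binds for Delacroix ($119,450.00); residual $656,250.00 reallocated over remaining profit-interest units 18.
Shares after redistribution: Dube 218,750.0000 → $218,750.00; Halvorsen 437,500.0000 → $437,500.00.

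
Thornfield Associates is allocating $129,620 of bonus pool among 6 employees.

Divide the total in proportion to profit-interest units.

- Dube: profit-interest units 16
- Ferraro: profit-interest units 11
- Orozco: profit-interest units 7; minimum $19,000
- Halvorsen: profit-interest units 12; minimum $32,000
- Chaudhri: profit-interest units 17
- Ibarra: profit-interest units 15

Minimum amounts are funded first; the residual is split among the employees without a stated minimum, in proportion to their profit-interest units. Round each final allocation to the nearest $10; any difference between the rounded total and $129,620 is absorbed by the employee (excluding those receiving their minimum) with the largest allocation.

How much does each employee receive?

Dube: $21,320 | Ferraro: $14,660 | Orozco: $19,000 | Halvorsen: $32,000 | Chaudhri: $22,650 | Ibarra: $19,990

Guaranteed amounts: Orozco $19,000; Halvorsen $32,000. Residual $78,620.
Residual split over remaining profit-interest units 59: Dube 21,320.68 → $21,320; Ferraro 14,657.97 → $14,660; Chaudhri 22,653.22 → $22,650; Ibarra 19,988.14 → $19,990.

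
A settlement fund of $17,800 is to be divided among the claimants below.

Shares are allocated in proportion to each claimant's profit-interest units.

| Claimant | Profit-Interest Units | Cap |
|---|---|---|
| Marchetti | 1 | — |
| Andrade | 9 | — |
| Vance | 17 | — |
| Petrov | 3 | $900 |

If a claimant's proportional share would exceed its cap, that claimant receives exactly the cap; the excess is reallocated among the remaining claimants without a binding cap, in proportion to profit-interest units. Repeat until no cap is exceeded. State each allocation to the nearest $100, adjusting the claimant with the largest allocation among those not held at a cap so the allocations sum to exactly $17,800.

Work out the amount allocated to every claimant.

Profit-interest units total: 30.
Proportional shares (ignoring caps): Marchetti 593.33; Andrade 5,340.00; Vance 10,086.67; Petrov 1,780.00.
Capped: Petrov ($900); balance $16,900 reallocated over remaining profit-interest units 27.
Remaining shares: Marchetti 625.93 → $600; Andrade 5,633.33 → $5,600; Vance 10,640.74 → $10,600.
Rounding difference +$100 applied to Vance → $10,700.

Marchetti: $600 | Andrade: $5,600 | Vance: $10,700 | Petrov: $900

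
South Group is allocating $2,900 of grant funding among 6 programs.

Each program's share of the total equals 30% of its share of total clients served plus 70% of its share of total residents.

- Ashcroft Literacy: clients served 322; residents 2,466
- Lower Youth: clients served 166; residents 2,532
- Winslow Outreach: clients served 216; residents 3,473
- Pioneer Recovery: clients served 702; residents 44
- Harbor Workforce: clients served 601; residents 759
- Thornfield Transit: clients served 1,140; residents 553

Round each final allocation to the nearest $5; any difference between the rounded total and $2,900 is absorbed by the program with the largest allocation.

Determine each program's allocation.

Clients served total 3,147; residents total 9,827.
Composite weights (30% clients served + 70% residents): Ashcroft Literacy 0.2064; Lower Youth 0.1962; Winslow Outreach 0.2680; Pioneer Recovery 0.0701; Harbor Workforce 0.1114; Thornfield Transit 0.1481.
Pro-rata amounts: Ashcroft Literacy 598.43; Lower Youth 568.94; Winslow Outreach 777.14; Pioneer Recovery 203.16; Harbor Workforce 322.94; Thornfield Transit 429.39.
At nearest $5: Ashcroft Literacy $600; Lower Youth $570; Winslow Outreach $775; Pioneer Recovery $205; Harbor Workforce $325; Thornfield Transit $430. Sum = $2,905.
Difference $2,900 − $2,905 = −$5 applied to largest allocation (Winslow Outreach): Winslow Outreach becomes $770.

Ashcroft Literacy: $600 · Lower Youth: $570 · Winslow Outreach: $770 · Pioneer Recovery: $205 · Harbor Workforce: $325 · Thornfield Transit: $430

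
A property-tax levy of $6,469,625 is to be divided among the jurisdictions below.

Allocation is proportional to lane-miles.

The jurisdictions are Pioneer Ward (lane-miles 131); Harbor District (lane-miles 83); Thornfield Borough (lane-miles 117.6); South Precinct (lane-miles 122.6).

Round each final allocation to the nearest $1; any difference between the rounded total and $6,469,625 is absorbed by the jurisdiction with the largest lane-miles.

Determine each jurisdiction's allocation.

Pioneer Ward: $1,865,965 · Harbor District: $1,182,252 · Thornfield Borough: $1,675,094 · South Precinct: $1,746,314

Total lane-miles = 454.2.
Proportional shares: Pioneer Ward 131/454.2 × $6,469,625 = 1,865,964.06; Harbor District 83/454.2 × $6,469,625 = 1,182,252.04; Thornfield Borough 117.6/454.2 × $6,469,625 = 1,675,094.45; South Precinct 122.6/454.2 × $6,469,625 = 1,746,314.45.
At nearest $1: Pioneer Ward $1,865,964; Harbor District $1,182,252; Thornfield Borough $1,675,094; South Precinct $1,746,314. Sum = $6,469,624.
Difference $6,469,625 − $6,469,624 = +$1 applied to largest lane-miles (Pioneer Ward): Pioneer Ward becomes $1,865,965.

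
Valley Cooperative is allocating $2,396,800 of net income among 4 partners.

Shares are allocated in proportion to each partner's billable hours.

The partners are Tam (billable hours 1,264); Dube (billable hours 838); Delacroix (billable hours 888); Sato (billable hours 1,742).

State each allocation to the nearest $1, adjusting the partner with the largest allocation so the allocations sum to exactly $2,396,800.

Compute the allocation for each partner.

Total billable hours = 4,732.
Pro-rata amounts: Tam 1,264/4,732 × $2,396,800 = 640,227.22; Dube 838/4,732 × $2,396,800 = 424,454.44; Delacroix 888/4,732 × $2,396,800 = 449,779.88; Sato 1,742/4,732 × $2,396,800 = 882,338.46.
Rounded to nearest $1: Tam $640,227; Dube $424,454; Delacroix $449,780; Sato $882,338. Sum = $2,396,799.
Difference $2,396,800 − $2,396,799 = +$1 applied to largest allocation (Sato): Sato becomes $882,339.

Tam: $640,227; Dube: $424,454; Delacroix: $449,780; Sato: $882,339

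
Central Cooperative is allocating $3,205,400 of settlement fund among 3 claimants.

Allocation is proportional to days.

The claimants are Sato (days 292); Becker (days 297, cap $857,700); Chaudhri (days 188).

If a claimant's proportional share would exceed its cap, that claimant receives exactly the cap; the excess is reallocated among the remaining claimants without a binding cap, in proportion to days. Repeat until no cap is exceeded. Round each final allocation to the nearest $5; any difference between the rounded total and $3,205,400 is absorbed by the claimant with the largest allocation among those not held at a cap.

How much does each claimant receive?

Days total: 777.
Unconstrained shares: Sato 1,204,603.35; Becker 1,225,230.12; Chaudhri 775,566.54.
Cap binds for Becker ($857,700); balance $2,347,700 reallocated over remaining days 480.
Redistributed shares: Sato 1,428,184.17 → $1,428,185; Chaudhri 919,515.83 → $919,515.

Sato: $1,428,185 | Becker: $857,700 | Chaudhri: $919,515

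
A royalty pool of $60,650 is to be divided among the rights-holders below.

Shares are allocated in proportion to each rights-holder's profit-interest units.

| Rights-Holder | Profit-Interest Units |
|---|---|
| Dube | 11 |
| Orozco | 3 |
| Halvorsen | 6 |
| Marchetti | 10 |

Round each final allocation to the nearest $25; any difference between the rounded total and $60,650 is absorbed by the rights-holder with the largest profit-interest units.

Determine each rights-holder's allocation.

Dube: $22,225 · Orozco: $6,075 · Halvorsen: $12,125 · Marchetti: $20,225

Total profit-interest units = 11 + 3 + 6 + 10 = 30.
Unrounded shares: Dube 22,238.33; Orozco 6,065.00; Halvorsen 12,130.00; Marchetti 20,216.67.
Rounded to nearest $25: Dube $22,250; Orozco $6,075; Halvorsen $12,125; Marchetti $20,225. Sum = $60,675.
Difference $60,650 − $60,675 = −$25 applied to largest profit-interest units (Dube): Dube becomes $22,225.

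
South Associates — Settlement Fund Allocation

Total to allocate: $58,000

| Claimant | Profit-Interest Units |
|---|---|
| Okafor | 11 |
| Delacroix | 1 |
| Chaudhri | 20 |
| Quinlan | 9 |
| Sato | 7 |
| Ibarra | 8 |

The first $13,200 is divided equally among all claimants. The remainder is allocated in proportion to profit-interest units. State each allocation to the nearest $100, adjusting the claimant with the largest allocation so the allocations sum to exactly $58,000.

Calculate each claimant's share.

Okafor: $11,000 · Delacroix: $3,000 · Chaudhri: $18,200 · Quinlan: $9,400 · Sato: $7,800 · Ibarra: $8,600

Equal tier: $13,200 ÷ 6 = $2,200 apiece.
Remainder $44,800 by profit-interest units (total 56): Okafor 8,800.00 → $8,800; Delacroix 800.00 → $800; Chaudhri 16,000.00 → $16,000; Quinlan 7,200.00 → $7,200; Sato 5,600.00 → $5,600; Ibarra 6,400.00 → $6,400.
Totals: Okafor $2,200 + $8,800 = $11,000; Delacroix $2,200 + $800 = $3,000; Chaudhri $2,200 + $16,000 = $18,200; Quinlan $2,200 + $7,200 = $9,400; Sato $2,200 + $5,600 = $7,800; Ibarra $2,200 + $6,400 = $8,600.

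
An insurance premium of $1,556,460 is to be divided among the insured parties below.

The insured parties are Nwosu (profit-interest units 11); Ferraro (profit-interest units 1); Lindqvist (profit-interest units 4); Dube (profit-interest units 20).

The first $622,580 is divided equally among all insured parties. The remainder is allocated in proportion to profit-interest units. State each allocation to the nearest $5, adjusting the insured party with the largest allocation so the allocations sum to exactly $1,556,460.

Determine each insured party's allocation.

Equal tier: $622,580 ÷ 4 = $155,645 apiece.
Remainder $933,880 by profit-interest units (total 36): Nwosu 285,352.22 → $285,350; Ferraro 25,941.11 → $25,940; Lindqvist 103,764.44 → $103,765; Dube 518,822.22 → $518,820.
Rounding difference +$5 on remainder applied to Dube.
Totals: Nwosu $155,645 + $285,350 = $440,995; Ferraro $155,645 + $25,940 = $181,585; Lindqvist $155,645 + $103,765 = $259,410; Dube $155,645 + $518,825 = $674,470.

Nwosu: $440,995 | Ferraro: $181,585 | Lindqvist: $259,410 | Dube: $674,470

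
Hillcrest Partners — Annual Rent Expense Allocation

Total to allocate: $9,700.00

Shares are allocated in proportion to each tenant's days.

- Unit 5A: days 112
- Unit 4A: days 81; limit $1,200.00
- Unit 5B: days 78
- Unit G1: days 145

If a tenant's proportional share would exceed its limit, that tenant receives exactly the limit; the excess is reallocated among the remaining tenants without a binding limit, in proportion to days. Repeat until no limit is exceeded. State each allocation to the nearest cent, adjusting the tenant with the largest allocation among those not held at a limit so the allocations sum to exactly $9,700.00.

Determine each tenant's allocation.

Unit 5A: $2,841.79; Unit 4A: $1,200.00; Unit 5B: $1,979.10; Unit G1: $3,679.11

Sum of days: 416.
Unconstrained shares: Unit 5A 2,611.5385; Unit 4A 1,888.7019; Unit 5B 1,818.7500; Unit G1 3,381.0096.
Capped: Unit 4A ($1,200.00); residual $8,500.00 reallocated over remaining days 335.
Redistributed shares: Unit 5A 2,841.7910 → $2,841.79; Unit 5B 1,979.1045 → $1,979.10; Unit G1 3,679.1045 → $3,679.10.
Rounding difference +$0.01 applied to Unit G1 → $3,679.11.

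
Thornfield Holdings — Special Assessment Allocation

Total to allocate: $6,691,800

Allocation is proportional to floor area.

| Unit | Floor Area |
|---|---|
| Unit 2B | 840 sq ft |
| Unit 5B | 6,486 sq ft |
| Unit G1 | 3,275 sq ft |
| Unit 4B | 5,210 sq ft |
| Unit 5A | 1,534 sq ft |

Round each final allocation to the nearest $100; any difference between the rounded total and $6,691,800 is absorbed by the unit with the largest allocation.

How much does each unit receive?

Unit 2B: $324,100 · Unit 5B: $2,502,400 · Unit G1: $1,263,500 · Unit 4B: $2,010,000 · Unit 5A: $591,800

Combined floor area = 17,345.
Raw shares: Unit 2B 840/17,345 × $6,691,800 = 324,076.79; Unit 5B 6,486/17,345 × $6,691,800 = 2,502,335.82; Unit G1 3,275/17,345 × $6,691,800 = 1,263,513.69; Unit 4B 5,210/17,345 × $6,691,800 = 2,010,047.74; Unit 5A 1,534/17,345 × $6,691,800 = 591,825.96.
At nearest $100: Unit 2B $324,100; Unit 5B $2,502,300; Unit G1 $1,263,500; Unit 4B $2,010,000; Unit 5A $591,800. Sum = $6,691,700.
Difference $6,691,800 − $6,691,700 = +$100 applied to largest allocation (Unit 5B): Unit 5B becomes $2,502,400.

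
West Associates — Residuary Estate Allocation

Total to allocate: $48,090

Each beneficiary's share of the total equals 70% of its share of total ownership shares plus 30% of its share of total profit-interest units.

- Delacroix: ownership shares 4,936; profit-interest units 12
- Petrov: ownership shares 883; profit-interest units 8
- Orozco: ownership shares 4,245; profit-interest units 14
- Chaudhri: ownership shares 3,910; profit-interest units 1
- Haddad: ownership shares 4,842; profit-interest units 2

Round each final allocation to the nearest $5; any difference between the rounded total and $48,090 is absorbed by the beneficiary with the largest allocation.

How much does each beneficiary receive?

Ownership shares total 18,816; profit-interest units total 37.
Combined weights (70% ownership shares + 30% profit-interest units): Delacroix 0.2809; Petrov 0.0977; Orozco 0.2714; Chaudhri 0.1536; Haddad 0.1964.
Proportional shares: Delacroix 13,509.84; Petrov 4,699.09; Orozco 13,053.44; Chaudhri 7,385.15; Haddad 9,442.48.
After rounding ($5): Delacroix $13,510; Petrov $4,700; Orozco $13,055; Chaudhri $7,385; Haddad $9,440. Sum = $48,090.
Sum already equals the total — no adjustment.

Delacroix: $13,510; Petrov: $4,700; Orozco: $13,055; Chaudhri: $7,385; Haddad: $9,440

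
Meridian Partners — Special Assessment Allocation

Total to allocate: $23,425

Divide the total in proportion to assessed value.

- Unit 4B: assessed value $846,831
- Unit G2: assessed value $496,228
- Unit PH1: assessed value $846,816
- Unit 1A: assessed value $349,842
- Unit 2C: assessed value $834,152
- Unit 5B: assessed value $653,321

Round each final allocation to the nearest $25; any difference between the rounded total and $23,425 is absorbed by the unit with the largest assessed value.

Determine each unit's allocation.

Unit 4B: $4,950; Unit G2: $2,875; Unit PH1: $4,925; Unit 1A: $2,025; Unit 2C: $4,850; Unit 5B: $3,800

Combined assessed value = 4,027,190.
Raw shares: Unit 4B 846,831/4,027,190 × $23,425 = 4,925.77; Unit G2 496,228/4,027,190 × $23,425 = 2,886.41; Unit PH1 846,816/4,027,190 × $23,425 = 4,925.68; Unit 1A 349,842/4,027,190 × $23,425 = 2,034.93; Unit 2C 834,152/4,027,190 × $23,425 = 4,852.02; Unit 5B 653,321/4,027,190 × $23,425 = 3,800.18.
After rounding ($25): Unit 4B $4,925; Unit G2 $2,875; Unit PH1 $4,925; Unit 1A $2,025; Unit 2C $4,850; Unit 5B $3,800. Sum = $23,400.
Difference $23,425 − $23,400 = +$25 applied to largest assessed value (Unit 4B): Unit 4B becomes $4,950.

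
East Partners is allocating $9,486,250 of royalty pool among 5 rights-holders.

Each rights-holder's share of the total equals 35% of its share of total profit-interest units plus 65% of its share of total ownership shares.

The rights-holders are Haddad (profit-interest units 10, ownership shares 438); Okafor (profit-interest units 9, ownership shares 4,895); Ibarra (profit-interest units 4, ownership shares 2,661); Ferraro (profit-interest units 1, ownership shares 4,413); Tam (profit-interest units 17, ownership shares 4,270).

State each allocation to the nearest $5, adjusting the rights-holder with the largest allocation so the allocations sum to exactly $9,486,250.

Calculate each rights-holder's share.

Haddad: $971,745 | Okafor: $2,538,670 | Ibarra: $1,307,785 | Ferraro: $1,712,620 | Tam: $2,955,430

Totals — profit-interest units 41, ownership shares 16,677.
Composite weights (35% profit-interest units + 65% ownership shares): Haddad 0.1024; Okafor 0.2676; Ibarra 0.1379; Ferraro 0.1805; Tam 0.3115.
Proportional shares: Haddad 971,745.55; Okafor 2,538,672.10; Ibarra 1,307,784.28; Ferraro 1,712,618.60; Tam 2,955,429.49.
At nearest $5: Haddad $971,745; Okafor $2,538,670; Ibarra $1,307,785; Ferraro $1,712,620; Tam $2,955,430. Sum = $9,486,250.
No rounding difference to absorb.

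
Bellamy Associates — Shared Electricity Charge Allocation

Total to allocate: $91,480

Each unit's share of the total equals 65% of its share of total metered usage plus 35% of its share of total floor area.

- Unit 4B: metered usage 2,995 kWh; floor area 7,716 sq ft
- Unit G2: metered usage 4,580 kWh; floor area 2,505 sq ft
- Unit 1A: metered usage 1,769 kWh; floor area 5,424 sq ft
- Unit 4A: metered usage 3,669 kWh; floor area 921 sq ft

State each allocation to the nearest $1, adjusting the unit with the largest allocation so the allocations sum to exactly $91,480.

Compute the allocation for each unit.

Totals — metered usage 13,013, floor area 16,566.
Combined weights (65% metered usage + 35% floor area): Unit 4B 0.3126; Unit G2 0.2817; Unit 1A 0.2030; Unit 4A 0.2027.
Pro-rata amounts: Unit 4B 28,598.57; Unit G2 25,769.54; Unit 1A 18,566.58; Unit 4A 18,545.31.
After rounding ($1): Unit 4B $28,599; Unit G2 $25,770; Unit 1A $18,567; Unit 4A $18,545. Sum = $91,481.
Difference $91,480 − $91,481 = −$1 applied to largest allocation (Unit 4B): Unit 4B becomes $28,598.

Unit 4B: $28,598; Unit G2: $25,770; Unit 1A: $18,567; Unit 4A: $18,545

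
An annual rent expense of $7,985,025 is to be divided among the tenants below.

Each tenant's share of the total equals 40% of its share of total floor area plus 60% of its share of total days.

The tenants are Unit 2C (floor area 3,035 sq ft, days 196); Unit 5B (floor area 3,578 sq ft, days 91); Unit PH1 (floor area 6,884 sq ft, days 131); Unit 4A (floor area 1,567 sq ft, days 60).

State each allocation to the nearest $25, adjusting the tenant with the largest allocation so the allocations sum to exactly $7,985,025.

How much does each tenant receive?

Totals — floor area 15,064, days 478.
Composite weights (40% floor area + 60% days): Unit 2C 0.3266; Unit 5B 0.2092; Unit PH1 0.3472; Unit 4A 0.1169.
Unrounded shares: Unit 2C 2,608,025.66; Unit 5B 1,670,737.98; Unit PH1 2,772,628.74; Unit 4A 933,632.61.
After rounding ($25): Unit 2C $2,608,025; Unit 5B $1,670,750; Unit PH1 $2,772,625; Unit 4A $933,625. Sum = $7,985,025.
Sum already equals the total — no adjustment.

Unit 2C: $2,608,025 | Unit 5B: $1,670,750 | Unit PH1: $2,772,625 | Unit 4A: $933,625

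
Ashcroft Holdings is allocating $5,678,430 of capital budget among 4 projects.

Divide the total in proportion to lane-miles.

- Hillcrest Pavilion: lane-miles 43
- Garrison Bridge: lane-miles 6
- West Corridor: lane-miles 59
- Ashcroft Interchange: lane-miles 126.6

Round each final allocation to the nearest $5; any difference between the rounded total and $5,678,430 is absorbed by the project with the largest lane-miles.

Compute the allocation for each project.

Total lane-miles = 234.6.
Proportional shares: Hillcrest Pavilion 43/234.6 × $5,678,430 = 1,040,803.45; Garrison Bridge 6/234.6 × $5,678,430 = 145,228.39; West Corridor 59/234.6 × $5,678,430 = 1,428,079.16; Ashcroft Interchange 126.6/234.6 × $5,678,430 = 3,064,319.00.
Rounded to nearest $5: Hillcrest Pavilion $1,040,805; Garrison Bridge $145,230; West Corridor $1,428,080; Ashcroft Interchange $3,064,320. Sum = $5,678,435.
Difference $5,678,430 − $5,678,435 = −$5 applied to largest lane-miles (Ashcroft Interchange): Ashcroft Interchange becomes $3,064,315.

Hillcrest Pavilion: $1,040,805 · Garrison Bridge: $145,230 · West Corridor: $1,428,080 · Ashcroft Interchange: $3,064,315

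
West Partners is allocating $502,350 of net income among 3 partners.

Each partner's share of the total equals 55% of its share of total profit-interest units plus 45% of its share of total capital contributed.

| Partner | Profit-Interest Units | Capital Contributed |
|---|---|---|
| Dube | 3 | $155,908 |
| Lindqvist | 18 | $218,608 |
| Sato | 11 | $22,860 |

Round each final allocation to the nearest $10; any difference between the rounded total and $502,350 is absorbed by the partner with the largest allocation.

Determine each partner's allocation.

Totals — profit-interest units 32, capital contributed 397,376.
Composite weights (55% profit-interest units + 45% capital contributed): Dube 0.2281; Lindqvist 0.5569; Sato 0.2149.
Unrounded shares: Dube 114,594.67; Lindqvist 279,775.28; Sato 107,980.04.
At nearest $10: Dube $114,590; Lindqvist $279,780; Sato $107,980. Sum = $502,350.
Sum already equals the total — no adjustment.

Dube: $114,590 | Lindqvist: $279,780 | Sato: $107,980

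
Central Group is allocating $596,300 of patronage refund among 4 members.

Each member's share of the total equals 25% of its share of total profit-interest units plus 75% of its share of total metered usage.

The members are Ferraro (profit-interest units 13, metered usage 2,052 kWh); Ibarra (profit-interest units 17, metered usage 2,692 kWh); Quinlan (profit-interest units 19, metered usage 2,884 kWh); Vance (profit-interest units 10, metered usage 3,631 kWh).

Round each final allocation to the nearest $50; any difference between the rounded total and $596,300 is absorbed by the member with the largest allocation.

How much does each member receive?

Profit-interest units total 59; metered usage total 11,259.
Composite weights (25% profit-interest units + 75% metered usage): Ferraro 0.1918; Ibarra 0.2514; Quinlan 0.2726; Vance 0.2842.
Raw shares: Ferraro 114,355.67; Ibarra 149,884.24; Quinlan 162,564.17; Vance 169,495.92.
Rounded to nearest $50: Ferraro $114,350; Ibarra $149,900; Quinlan $162,550; Vance $169,500. Sum = $596,300.
Sum already equals the total — no adjustment.

Ferraro: $114,350; Ibarra: $149,900; Quinlan: $162,550; Vance: $169,500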